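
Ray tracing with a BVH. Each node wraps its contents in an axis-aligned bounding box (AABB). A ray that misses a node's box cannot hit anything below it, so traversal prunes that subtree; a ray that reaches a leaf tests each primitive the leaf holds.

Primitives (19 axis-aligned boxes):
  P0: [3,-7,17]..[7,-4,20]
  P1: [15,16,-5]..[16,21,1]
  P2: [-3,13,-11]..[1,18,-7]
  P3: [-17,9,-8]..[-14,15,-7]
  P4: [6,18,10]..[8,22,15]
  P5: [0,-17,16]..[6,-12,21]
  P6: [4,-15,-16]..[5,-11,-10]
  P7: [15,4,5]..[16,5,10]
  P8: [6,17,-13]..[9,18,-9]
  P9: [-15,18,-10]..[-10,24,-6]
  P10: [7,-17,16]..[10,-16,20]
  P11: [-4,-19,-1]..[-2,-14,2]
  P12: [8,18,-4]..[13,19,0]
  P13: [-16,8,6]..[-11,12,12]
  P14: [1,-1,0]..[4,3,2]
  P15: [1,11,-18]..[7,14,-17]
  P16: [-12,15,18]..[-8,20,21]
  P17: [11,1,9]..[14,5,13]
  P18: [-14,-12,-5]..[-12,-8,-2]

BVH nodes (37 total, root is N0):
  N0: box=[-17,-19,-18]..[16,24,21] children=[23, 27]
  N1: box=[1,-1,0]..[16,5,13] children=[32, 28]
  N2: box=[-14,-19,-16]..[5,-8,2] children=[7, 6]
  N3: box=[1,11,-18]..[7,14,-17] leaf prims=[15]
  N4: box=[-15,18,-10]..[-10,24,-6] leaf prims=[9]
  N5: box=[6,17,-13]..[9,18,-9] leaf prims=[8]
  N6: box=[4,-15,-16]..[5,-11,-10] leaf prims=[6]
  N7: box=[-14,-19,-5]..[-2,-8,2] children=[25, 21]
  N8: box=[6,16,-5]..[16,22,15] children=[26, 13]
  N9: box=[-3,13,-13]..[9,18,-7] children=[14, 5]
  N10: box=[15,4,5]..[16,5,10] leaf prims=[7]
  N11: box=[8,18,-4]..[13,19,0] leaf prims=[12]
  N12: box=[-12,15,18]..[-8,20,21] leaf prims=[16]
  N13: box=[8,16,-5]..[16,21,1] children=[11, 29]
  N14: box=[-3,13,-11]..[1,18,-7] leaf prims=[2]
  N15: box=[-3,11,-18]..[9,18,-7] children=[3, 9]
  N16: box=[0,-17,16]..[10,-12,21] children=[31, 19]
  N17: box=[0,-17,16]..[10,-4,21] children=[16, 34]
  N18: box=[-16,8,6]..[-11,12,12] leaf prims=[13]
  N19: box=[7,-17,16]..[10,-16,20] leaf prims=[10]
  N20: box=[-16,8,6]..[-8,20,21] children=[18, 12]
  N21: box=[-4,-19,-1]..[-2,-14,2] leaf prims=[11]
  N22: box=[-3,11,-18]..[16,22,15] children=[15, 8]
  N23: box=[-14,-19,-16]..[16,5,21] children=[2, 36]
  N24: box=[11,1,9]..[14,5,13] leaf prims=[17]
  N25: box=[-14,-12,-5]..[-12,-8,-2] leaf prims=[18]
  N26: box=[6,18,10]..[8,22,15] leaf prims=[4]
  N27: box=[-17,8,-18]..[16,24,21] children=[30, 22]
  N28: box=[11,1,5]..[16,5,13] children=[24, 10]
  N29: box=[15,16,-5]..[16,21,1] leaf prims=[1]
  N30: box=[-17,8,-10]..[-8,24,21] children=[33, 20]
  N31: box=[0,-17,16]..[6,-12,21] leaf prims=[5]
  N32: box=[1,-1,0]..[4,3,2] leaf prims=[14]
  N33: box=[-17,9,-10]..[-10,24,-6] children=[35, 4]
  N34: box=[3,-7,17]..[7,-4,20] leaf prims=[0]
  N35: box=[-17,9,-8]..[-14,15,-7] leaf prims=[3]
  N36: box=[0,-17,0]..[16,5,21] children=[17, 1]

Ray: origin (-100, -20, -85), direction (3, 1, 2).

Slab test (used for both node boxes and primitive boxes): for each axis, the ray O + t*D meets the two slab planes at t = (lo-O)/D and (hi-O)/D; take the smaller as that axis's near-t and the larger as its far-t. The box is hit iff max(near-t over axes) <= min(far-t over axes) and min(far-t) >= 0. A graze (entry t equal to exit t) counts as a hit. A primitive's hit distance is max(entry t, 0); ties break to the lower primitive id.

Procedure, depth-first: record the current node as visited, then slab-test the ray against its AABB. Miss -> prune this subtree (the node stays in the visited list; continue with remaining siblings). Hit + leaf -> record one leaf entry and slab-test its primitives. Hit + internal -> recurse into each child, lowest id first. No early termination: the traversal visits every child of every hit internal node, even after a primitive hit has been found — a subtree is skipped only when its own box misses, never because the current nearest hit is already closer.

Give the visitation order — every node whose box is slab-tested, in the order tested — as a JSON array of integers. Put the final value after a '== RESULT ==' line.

Walk:
N0 x:[83/3,116/3] y:[1,44] z:[67/2,53] -> hit [67/2,116/3], descend [23, 27]
  N23 x:[86/3,116/3] y:[1,25] z:[69/2,53] -> miss, prune
  N27 x:[83/3,116/3] y:[28,44] z:[67/2,53] -> hit [67/2,116/3], descend [22, 30]
    N22 x:[97/3,116/3] y:[31,42] z:[67/2,50] -> hit [67/2,116/3], descend [8, 15]
      N8 x:[106/3,116/3] y:[36,42] z:[40,50] -> miss, prune
      N15 x:[97/3,109/3] y:[31,38] z:[67/2,39] -> hit [67/2,109/3], descend [3, 9]
        N3 x:[101/3,107/3] y:[31,34] z:[67/2,34] -> hit [101/3,34] leaf, test {P15@t=101/3}
        N9 x:[97/3,109/3] y:[33,38] z:[36,39] -> hit [36,109/3], descend [5, 14]
          N5 x:[106/3,109/3] y:[37,38] z:[36,38] -> miss, prune
          N14 x:[97/3,101/3] y:[33,38] z:[37,39] -> miss, prune
    N30 x:[83/3,92/3] y:[28,44] z:[75/2,53] -> miss, prune

11 AABB tests over nodes [0, 23, 27, 22, 8, 15, 3, 9, 5, 14, 30]; 1 leaf entered; closest P15.

== RESULT ==
[0, 23, 27, 22, 8, 15, 3, 9, 5, 14, 30]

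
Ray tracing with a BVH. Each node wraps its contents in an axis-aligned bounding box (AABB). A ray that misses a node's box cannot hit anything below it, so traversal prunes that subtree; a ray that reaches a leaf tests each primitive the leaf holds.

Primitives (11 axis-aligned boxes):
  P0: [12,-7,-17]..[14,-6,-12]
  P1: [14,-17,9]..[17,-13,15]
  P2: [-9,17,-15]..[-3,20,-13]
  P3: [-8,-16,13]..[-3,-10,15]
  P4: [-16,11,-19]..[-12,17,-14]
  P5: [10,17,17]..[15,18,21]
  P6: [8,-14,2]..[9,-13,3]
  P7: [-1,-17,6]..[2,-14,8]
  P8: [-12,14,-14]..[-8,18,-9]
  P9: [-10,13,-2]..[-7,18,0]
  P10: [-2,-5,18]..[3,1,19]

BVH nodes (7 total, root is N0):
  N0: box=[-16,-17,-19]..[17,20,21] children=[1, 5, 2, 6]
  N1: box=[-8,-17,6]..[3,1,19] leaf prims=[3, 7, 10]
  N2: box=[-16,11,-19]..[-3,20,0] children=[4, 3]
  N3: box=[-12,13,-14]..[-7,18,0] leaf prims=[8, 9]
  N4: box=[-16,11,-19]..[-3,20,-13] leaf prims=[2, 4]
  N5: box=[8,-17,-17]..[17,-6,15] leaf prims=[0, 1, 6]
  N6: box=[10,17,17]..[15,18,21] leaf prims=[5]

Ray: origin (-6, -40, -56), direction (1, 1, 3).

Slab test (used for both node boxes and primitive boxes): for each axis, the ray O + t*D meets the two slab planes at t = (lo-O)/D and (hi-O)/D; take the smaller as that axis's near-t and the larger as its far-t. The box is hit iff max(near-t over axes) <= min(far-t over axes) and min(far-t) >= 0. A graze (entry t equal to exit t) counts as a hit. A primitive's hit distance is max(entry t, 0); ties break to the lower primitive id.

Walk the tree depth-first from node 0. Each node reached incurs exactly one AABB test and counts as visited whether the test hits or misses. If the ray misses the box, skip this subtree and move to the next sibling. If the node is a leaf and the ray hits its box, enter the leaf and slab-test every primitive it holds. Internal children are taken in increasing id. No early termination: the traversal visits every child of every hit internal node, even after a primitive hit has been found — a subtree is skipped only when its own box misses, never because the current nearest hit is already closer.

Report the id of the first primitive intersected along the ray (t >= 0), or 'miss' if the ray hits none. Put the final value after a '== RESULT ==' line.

Walk:
N0 x:[-10,23] y:[23,60] z:[37/3,77/3] -> hit [23,23], descend [1, 2, 5, 6]
  N1 x:[-2,9] y:[23,41] z:[62/3,25] -> miss, prune
  N2 x:[-10,3] y:[51,60] z:[37/3,56/3] -> miss, prune
  N5 x:[14,23] y:[23,34] z:[13,71/3] -> hit [23,23] leaf, test {P0(miss), P1@t=23, P6(miss)}
  N6 x:[16,21] y:[57,58] z:[73/3,77/3] -> miss, prune

Summary -> nodes [0, 1, 2, 5, 6]; box-tests=5; leaf-entries=1; first=P1

== RESULT ==
1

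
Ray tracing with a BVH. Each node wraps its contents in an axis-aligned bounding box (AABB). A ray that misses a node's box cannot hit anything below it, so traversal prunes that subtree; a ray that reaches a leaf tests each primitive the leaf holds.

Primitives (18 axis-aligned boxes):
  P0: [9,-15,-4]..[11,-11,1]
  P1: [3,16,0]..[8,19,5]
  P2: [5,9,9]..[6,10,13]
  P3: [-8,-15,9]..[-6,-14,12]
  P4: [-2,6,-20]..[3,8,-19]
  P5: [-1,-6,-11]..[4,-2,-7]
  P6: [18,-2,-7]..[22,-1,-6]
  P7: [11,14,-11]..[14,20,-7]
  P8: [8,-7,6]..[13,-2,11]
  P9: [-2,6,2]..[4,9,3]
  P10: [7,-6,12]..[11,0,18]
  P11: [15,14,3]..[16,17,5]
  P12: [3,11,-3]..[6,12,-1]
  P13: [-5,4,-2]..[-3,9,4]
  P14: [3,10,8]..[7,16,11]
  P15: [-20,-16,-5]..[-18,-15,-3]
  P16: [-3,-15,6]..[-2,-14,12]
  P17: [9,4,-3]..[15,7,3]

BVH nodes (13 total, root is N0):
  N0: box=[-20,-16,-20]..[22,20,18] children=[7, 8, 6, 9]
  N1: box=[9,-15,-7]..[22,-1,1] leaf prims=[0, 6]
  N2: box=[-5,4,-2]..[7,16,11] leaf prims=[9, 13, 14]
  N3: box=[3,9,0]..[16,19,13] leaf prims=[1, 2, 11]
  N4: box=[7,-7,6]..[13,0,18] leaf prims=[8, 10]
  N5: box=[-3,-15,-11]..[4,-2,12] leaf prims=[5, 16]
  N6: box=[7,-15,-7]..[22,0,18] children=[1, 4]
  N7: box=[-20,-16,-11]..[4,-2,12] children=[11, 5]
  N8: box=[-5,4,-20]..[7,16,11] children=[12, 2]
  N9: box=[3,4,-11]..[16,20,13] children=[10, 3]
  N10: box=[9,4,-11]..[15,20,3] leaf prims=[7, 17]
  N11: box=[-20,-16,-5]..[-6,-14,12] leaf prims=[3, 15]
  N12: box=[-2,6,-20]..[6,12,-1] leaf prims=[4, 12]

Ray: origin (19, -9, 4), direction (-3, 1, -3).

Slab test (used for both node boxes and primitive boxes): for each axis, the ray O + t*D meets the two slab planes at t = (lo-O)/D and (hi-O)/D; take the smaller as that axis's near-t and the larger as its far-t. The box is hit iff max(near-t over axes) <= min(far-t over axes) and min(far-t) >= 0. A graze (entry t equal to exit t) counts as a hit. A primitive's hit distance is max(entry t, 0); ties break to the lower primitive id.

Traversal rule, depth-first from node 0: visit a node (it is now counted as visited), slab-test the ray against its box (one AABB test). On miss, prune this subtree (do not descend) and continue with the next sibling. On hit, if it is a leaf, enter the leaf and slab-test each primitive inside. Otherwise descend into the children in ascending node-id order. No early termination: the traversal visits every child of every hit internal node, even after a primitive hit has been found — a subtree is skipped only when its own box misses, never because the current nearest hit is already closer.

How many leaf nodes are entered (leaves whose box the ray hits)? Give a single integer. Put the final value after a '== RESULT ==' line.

Traverse from the root:
N0 x:[-1,13] y:[-7,29] z:[-14/3,8] -> hit [-1,8], descend [6, 7, 8, 9]
  N6 x:[-1,4] y:[-6,9] z:[-14/3,11/3] -> hit [-1,11/3], descend [1, 4]
    N1 x:[-1,10/3] y:[-6,8] z:[1,11/3] -> hit [1,10/3] leaf, test {P0(miss), P6(miss)}
    N4 x:[2,4] y:[2,9] z:[-14/3,-2/3] -> miss, prune
  N7 x:[5,13] y:[-7,7] z:[-8/3,5] -> hit [5,5], descend [5, 11]
    N5 x:[5,22/3] y:[-6,7] z:[-8/3,5] -> hit [5,5] leaf, test {P5@t=5, P16(miss)}
    N11 x:[25/3,13] y:[-7,-5] z:[-8/3,3] -> miss, prune
  N8 x:[4,8] y:[13,25] z:[-7/3,8] -> miss, prune
  N9 x:[1,16/3] y:[13,29] z:[-3,5] -> miss, prune

order=[0, 6, 1, 4, 7, 5, 11, 8, 9]  |boxes|=9  |leaves|=2  hit=P5

== RESULT ==
2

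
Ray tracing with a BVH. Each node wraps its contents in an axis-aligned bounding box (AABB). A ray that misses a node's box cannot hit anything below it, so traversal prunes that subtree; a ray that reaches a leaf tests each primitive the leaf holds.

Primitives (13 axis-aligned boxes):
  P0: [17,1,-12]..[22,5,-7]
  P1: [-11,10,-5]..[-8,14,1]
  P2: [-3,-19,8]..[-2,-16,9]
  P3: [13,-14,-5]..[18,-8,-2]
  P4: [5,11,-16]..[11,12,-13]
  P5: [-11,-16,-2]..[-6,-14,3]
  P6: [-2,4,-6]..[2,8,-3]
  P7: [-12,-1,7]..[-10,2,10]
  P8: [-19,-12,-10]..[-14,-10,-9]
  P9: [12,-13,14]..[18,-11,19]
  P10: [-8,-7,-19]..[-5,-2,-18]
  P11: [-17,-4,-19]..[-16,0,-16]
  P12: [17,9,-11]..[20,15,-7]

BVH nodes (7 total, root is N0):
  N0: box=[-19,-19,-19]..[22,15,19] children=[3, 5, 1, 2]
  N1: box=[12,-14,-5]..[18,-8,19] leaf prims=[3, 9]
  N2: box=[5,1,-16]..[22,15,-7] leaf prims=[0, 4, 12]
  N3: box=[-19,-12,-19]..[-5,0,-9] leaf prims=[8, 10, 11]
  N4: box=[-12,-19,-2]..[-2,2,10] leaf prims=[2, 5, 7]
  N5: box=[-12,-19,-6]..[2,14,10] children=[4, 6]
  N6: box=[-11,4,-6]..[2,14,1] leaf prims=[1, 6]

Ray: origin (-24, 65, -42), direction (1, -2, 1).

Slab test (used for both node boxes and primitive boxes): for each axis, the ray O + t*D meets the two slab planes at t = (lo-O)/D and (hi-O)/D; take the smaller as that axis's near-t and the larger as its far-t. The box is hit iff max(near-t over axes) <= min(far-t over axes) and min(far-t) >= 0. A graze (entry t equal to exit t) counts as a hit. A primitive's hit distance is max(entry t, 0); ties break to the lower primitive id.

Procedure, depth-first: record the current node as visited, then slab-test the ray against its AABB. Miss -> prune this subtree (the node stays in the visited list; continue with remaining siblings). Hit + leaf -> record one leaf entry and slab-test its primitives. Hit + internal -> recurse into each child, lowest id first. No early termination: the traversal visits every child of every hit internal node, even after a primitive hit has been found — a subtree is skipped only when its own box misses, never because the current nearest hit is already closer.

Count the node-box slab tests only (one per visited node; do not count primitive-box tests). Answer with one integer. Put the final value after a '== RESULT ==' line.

Trace the traversal:
N0 x:[5,46] y:[25,42] z:[23,61] -> hit [25,42], descend [1, 2, 3, 5]
  N1 x:[36,42] y:[73/2,79/2] z:[37,61] -> hit [37,79/2] leaf, test {P3@t=37, P9(miss)}
  N2 x:[29,46] y:[25,32] z:[26,35] -> hit [29,32] leaf, test {P0(miss), P4(miss), P12(miss)}
  N3 x:[5,19] y:[65/2,77/2] z:[23,33] -> miss, prune
  N5 x:[12,26] y:[51/2,42] z:[36,52] -> miss, prune

Summary -> nodes [0, 1, 2, 3, 5]; box-tests=5; leaf-entries=2; first=P3

== RESULT ==
5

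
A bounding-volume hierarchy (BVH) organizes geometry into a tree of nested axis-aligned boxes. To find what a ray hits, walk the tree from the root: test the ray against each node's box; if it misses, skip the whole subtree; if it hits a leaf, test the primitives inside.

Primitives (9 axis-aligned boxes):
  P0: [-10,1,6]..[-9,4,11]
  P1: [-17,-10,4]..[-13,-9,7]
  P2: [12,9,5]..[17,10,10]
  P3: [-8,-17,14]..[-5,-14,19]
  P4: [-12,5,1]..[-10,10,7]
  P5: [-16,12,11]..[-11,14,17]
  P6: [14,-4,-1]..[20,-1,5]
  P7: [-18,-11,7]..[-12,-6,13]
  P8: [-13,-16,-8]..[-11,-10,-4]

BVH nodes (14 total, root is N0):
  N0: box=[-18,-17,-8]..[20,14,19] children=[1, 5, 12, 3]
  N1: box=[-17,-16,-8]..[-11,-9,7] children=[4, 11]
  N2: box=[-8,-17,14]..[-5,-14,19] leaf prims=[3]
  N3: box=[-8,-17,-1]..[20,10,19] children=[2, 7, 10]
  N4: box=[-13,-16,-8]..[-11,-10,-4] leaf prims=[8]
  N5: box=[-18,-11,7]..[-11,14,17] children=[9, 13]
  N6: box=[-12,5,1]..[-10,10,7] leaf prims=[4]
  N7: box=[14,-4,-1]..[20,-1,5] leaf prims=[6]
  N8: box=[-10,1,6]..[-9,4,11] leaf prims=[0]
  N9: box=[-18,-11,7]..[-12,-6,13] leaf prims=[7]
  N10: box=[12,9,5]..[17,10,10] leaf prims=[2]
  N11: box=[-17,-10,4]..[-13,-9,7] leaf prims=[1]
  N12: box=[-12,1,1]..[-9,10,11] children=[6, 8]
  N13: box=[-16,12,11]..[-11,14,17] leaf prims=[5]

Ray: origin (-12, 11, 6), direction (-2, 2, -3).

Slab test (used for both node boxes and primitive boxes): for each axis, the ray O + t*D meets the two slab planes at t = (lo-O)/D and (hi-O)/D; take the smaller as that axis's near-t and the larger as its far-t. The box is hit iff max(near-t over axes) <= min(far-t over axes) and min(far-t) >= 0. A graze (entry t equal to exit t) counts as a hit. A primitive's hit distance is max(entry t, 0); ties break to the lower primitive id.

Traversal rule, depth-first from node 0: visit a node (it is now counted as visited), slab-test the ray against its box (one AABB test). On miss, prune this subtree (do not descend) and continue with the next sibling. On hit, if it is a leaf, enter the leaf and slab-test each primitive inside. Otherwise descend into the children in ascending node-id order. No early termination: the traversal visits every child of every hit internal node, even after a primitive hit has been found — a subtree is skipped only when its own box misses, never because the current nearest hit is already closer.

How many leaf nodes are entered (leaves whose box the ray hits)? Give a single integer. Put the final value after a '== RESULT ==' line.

Walk:
N0 x:[-16,3] y:[-14,3/2] z:[-13/3,14/3] -> hit [-13/3,3/2], descend [1, 3, 5, 12]
  N1 x:[-1/2,5/2] y:[-27/2,-10] z:[-1/3,14/3] -> miss, prune
  N3 x:[-16,-2] y:[-14,-1/2] z:[-13/3,7/3] -> miss, prune
  N5 x:[-1/2,3] y:[-11,3/2] z:[-11/3,-1/3] -> miss, prune
  N12 x:[-3/2,0] y:[-5,-1/2] z:[-5/3,5/3] -> miss, prune

order=[0, 1, 3, 5, 12]  |boxes|=5  |leaves|=0  hit=miss

== RESULT ==
0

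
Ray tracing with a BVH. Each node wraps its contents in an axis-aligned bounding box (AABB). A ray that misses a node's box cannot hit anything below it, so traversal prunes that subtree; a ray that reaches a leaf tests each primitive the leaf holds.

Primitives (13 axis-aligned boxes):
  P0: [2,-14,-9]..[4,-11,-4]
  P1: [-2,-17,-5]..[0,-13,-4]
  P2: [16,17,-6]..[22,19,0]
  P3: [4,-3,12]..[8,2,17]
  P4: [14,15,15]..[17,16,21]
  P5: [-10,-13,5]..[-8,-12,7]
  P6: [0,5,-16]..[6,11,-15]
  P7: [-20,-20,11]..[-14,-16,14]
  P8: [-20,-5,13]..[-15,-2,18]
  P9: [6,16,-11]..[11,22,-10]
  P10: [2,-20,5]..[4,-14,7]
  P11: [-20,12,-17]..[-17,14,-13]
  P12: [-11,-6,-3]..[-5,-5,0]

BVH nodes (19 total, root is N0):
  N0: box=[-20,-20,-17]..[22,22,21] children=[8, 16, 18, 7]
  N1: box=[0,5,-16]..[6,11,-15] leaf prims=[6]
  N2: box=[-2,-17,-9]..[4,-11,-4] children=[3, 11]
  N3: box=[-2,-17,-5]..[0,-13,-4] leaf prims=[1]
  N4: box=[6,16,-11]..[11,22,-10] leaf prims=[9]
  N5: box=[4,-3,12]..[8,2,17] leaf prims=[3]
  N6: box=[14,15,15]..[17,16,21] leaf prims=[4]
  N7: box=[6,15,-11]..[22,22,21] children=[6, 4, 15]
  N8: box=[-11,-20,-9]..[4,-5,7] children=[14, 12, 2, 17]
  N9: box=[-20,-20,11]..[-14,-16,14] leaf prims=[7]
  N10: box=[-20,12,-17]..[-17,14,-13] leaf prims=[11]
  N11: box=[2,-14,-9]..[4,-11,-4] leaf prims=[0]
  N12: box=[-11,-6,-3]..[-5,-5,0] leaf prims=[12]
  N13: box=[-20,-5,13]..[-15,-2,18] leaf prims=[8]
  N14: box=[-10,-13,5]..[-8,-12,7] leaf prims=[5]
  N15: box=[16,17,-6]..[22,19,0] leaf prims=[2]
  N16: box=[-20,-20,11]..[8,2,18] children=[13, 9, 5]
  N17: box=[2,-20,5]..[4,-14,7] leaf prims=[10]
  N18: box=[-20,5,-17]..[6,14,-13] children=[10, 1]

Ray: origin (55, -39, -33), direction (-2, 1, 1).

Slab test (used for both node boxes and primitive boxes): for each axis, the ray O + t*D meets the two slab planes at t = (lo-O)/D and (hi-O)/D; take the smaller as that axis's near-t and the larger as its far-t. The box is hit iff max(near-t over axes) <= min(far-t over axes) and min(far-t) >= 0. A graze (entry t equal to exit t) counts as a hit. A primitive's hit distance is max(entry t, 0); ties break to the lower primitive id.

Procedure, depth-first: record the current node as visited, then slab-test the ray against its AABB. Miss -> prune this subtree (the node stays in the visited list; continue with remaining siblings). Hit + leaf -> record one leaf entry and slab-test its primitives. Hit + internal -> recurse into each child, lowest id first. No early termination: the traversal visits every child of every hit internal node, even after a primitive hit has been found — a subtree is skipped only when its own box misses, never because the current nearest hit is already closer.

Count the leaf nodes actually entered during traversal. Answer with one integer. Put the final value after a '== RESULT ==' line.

Walk:
N0 x:[33/2,75/2] y:[19,61] z:[16,54] -> hit [19,75/2], descend [7, 8, 16, 18]
  N7 x:[33/2,49/2] y:[54,61] z:[22,54] -> miss, prune
  N8 x:[51/2,33] y:[19,34] z:[24,40] -> hit [51/2,33], descend [2, 12, 14, 17]
    N2 x:[51/2,57/2] y:[22,28] z:[24,29] -> hit [51/2,28], descend [3, 11]
      N3 x:[55/2,57/2] y:[22,26] z:[28,29] -> miss, prune
      N11 x:[51/2,53/2] y:[25,28] z:[24,29] -> hit [51/2,53/2] leaf, test {P0@t=51/2}
    N12 x:[30,33] y:[33,34] z:[30,33] -> hit [33,33] leaf, test {P12@t=33}
    N14 x:[63/2,65/2] y:[26,27] z:[38,40] -> miss, prune
    N17 x:[51/2,53/2] y:[19,25] z:[38,40] -> miss, prune
  N16 x:[47/2,75/2] y:[19,41] z:[44,51] -> miss, prune
  N18 x:[49/2,75/2] y:[44,53] z:[16,20] -> miss, prune

11 AABB tests over nodes [0, 7, 8, 2, 3, 11, 12, 14, 17, 16, 18]; 2 leaves entered; closest P0.

== RESULT ==
2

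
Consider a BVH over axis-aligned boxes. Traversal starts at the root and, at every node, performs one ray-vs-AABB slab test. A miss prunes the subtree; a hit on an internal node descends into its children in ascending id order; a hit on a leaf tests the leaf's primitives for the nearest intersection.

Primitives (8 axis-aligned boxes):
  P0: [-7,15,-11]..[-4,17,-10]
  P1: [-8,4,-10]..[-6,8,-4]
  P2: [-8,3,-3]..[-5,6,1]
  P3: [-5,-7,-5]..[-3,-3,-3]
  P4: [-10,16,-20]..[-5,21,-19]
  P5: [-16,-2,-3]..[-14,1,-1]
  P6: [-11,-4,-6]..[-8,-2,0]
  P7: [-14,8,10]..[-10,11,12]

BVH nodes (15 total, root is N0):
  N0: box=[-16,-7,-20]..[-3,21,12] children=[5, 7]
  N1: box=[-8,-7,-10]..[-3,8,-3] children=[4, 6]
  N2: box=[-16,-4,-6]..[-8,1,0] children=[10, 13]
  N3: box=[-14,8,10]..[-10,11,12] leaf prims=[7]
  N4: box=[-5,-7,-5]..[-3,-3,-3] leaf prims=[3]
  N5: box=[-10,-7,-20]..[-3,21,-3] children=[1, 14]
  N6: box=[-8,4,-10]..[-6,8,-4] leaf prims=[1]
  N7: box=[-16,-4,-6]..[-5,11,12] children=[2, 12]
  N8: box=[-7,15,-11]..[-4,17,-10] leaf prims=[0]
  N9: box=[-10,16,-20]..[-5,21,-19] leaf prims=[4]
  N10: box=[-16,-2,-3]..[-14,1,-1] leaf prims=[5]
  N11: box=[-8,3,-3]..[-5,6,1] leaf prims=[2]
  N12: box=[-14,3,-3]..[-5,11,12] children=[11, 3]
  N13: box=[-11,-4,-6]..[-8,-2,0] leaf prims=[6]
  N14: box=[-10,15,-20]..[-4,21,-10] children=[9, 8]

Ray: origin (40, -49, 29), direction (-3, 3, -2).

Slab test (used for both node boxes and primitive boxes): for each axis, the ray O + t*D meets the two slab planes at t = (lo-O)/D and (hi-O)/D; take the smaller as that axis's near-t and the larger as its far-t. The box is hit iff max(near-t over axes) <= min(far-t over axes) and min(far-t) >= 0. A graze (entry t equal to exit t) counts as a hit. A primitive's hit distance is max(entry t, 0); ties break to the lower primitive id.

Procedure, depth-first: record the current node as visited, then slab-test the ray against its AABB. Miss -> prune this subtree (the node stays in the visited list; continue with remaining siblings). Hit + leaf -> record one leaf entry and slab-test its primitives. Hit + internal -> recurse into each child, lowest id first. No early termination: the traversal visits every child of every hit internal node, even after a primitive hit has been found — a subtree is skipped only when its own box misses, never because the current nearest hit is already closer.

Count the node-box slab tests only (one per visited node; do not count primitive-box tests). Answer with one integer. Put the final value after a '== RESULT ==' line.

Traverse from the root:
N0 x:[43/3,56/3] y:[14,70/3] z:[17/2,49/2] -> hit [43/3,56/3], descend [5, 7]
  N5 x:[43/3,50/3] y:[14,70/3] z:[16,49/2] -> hit [16,50/3], descend [1, 14]
    N1 x:[43/3,16] y:[14,19] z:[16,39/2] -> hit [16,16], descend [4, 6]
      N4 x:[43/3,15] y:[14,46/3] z:[16,17] -> miss, prune
      N6 x:[46/3,16] y:[53/3,19] z:[33/2,39/2] -> miss, prune
    N14 x:[44/3,50/3] y:[64/3,70/3] z:[39/2,49/2] -> miss, prune
  N7 x:[15,56/3] y:[15,20] z:[17/2,35/2] -> hit [15,35/2], descend [2, 12]
    N2 x:[16,56/3] y:[15,50/3] z:[29/2,35/2] -> hit [16,50/3], descend [10, 13]
      N10 x:[18,56/3] y:[47/3,50/3] z:[15,16] -> miss, prune
      N13 x:[16,17] y:[15,47/3] z:[29/2,35/2] -> miss, prune
    N12 x:[15,18] y:[52/3,20] z:[17/2,16] -> miss, prune

Visited [0, 5, 1, 4, 6, 14, 7, 2, 10, 13, 12]. Tests: 11 box, 0 leaf. Nearest: miss.

== RESULT ==
11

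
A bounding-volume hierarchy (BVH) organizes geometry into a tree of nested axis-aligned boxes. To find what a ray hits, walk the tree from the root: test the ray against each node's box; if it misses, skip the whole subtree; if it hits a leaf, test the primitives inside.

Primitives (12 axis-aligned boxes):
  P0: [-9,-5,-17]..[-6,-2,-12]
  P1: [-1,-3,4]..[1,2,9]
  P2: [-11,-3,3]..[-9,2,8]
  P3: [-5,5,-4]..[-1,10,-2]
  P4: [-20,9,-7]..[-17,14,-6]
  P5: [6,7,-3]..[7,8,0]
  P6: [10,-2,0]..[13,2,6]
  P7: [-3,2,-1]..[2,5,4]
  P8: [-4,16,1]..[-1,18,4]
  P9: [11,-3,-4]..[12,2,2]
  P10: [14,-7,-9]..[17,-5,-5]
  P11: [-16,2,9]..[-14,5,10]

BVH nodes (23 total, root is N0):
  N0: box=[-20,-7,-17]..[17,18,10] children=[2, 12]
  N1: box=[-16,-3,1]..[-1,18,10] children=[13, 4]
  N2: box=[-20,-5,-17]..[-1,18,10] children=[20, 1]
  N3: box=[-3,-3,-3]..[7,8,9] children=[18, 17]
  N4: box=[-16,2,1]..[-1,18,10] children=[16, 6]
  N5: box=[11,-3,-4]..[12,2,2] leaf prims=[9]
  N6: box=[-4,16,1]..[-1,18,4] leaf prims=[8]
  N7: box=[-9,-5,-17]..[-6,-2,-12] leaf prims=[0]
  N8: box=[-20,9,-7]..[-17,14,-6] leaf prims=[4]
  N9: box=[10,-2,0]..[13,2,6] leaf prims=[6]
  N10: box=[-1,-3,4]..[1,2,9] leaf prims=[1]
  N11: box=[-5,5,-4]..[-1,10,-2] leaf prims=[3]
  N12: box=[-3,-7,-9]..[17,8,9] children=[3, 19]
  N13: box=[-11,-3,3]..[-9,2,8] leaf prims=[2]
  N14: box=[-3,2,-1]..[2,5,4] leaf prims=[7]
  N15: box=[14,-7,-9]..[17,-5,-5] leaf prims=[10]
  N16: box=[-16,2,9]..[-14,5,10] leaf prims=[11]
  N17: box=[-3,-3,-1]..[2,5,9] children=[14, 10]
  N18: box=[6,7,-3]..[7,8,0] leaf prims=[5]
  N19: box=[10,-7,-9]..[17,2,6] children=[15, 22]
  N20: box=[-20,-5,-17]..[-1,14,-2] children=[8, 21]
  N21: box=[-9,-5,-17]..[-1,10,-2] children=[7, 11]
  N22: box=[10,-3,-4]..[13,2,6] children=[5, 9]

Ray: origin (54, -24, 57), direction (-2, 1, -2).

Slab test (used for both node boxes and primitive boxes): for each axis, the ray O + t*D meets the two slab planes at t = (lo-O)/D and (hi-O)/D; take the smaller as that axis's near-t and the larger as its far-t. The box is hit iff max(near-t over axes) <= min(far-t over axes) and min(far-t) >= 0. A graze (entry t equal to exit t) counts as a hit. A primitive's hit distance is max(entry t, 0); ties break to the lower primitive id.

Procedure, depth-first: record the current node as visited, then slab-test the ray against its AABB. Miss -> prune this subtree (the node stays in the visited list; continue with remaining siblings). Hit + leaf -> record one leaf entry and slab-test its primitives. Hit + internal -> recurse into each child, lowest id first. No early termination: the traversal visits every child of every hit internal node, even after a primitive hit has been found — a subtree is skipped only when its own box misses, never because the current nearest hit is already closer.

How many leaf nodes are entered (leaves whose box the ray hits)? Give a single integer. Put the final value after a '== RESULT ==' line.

Trace the traversal:
N0 x:[37/2,37] y:[17,42] z:[47/2,37] -> hit [47/2,37], descend [2, 12]
  N2 x:[55/2,37] y:[19,42] z:[47/2,37] -> hit [55/2,37], descend [1, 20]
    N1 x:[55/2,35] y:[21,42] z:[47/2,28] -> hit [55/2,28], descend [4, 13]
      N4 x:[55/2,35] y:[26,42] z:[47/2,28] -> hit [55/2,28], descend [6, 16]
        N6 x:[55/2,29] y:[40,42] z:[53/2,28] -> miss, prune
        N16 x:[34,35] y:[26,29] z:[47/2,24] -> miss, prune
      N13 x:[63/2,65/2] y:[21,26] z:[49/2,27] -> miss, prune
    N20 x:[55/2,37] y:[19,38] z:[59/2,37] -> hit [59/2,37], descend [8, 21]
      N8 x:[71/2,37] y:[33,38] z:[63/2,32] -> miss, prune
      N21 x:[55/2,63/2] y:[19,34] z:[59/2,37] -> hit [59/2,63/2], descend [7, 11]
        N7 x:[30,63/2] y:[19,22] z:[69/2,37] -> miss, prune
        N11 x:[55/2,59/2] y:[29,34] z:[59/2,61/2] -> hit [59/2,59/2] leaf, test {P3@t=59/2}
  N12 x:[37/2,57/2] y:[17,32] z:[24,33] -> hit [24,57/2], descend [3, 19]
    N3 x:[47/2,57/2] y:[21,32] z:[24,30] -> hit [24,57/2], descend [17, 18]
      N17 x:[26,57/2] y:[21,29] z:[24,29] -> hit [26,57/2], descend [10, 14]
        N10 x:[53/2,55/2] y:[21,26] z:[24,53/2] -> miss, prune
        N14 x:[26,57/2] y:[26,29] z:[53/2,29] -> hit [53/2,57/2] leaf, test {P7@t=53/2}
      N18 x:[47/2,24] y:[31,32] z:[57/2,30] -> miss, prune
    N19 x:[37/2,22] y:[17,26] z:[51/2,33] -> miss, prune

Visited [0, 2, 1, 4, 6, 16, 13, 20, 8, 21, 7, 11, 12, 3, 17, 10, 14, 18, 19]. Tests: 19 box, 2 leaf. Nearest: P7.

== RESULT ==
2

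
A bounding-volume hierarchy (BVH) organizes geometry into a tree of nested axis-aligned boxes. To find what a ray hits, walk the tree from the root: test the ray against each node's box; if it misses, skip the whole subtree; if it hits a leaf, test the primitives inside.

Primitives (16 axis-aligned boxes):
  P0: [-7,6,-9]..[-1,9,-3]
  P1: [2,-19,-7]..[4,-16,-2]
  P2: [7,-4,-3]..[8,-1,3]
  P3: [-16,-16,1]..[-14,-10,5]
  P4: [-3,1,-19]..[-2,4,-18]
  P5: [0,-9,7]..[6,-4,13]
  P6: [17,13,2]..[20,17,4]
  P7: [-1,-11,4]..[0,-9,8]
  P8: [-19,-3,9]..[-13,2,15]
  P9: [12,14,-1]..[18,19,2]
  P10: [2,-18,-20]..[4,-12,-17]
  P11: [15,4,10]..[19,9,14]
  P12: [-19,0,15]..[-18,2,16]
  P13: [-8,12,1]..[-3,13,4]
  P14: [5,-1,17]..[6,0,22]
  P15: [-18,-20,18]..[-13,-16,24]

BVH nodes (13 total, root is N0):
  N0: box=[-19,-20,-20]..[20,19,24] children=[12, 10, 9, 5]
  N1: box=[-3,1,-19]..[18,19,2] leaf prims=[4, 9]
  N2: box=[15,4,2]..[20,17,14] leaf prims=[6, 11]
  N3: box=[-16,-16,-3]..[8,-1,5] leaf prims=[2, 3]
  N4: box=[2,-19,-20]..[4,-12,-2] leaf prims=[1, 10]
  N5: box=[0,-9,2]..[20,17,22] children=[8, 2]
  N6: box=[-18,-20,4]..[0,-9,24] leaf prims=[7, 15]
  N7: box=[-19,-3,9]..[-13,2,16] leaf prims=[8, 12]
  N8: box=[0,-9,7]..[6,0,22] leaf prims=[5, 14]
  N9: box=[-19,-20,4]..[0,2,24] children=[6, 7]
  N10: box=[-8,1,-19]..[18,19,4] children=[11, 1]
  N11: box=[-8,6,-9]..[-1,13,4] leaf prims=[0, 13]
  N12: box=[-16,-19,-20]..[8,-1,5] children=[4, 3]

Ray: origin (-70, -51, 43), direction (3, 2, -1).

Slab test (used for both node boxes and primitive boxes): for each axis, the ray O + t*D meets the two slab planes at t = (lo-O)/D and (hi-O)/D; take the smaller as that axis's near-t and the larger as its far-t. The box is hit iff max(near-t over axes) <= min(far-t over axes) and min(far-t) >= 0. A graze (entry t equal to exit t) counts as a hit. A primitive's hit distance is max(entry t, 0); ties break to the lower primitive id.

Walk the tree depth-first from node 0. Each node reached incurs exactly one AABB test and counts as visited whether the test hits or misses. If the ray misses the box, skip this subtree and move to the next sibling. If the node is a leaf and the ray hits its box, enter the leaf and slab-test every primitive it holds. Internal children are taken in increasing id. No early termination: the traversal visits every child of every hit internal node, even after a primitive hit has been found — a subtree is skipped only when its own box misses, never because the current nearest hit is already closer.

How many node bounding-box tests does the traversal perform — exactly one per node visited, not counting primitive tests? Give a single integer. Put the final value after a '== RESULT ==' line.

Trace the traversal:
N0 x:[17,30] y:[31/2,35] z:[19,63] -> hit [19,30], descend [5, 9, 10, 12]
  N5 x:[70/3,30] y:[21,34] z:[21,41] -> hit [70/3,30], descend [2, 8]
    N2 x:[85/3,30] y:[55/2,34] z:[29,41] -> hit [29,30] leaf, test {P6(miss), P11@t=29}
    N8 x:[70/3,76/3] y:[21,51/2] z:[21,36] -> hit [70/3,76/3] leaf, test {P5(miss), P14@t=25}
  N9 x:[17,70/3] y:[31/2,53/2] z:[19,39] -> hit [19,70/3], descend [6, 7]
    N6 x:[52/3,70/3] y:[31/2,21] z:[19,39] -> hit [19,21] leaf, test {P7(miss), P15(miss)}
    N7 x:[17,19] y:[24,53/2] z:[27,34] -> miss, prune
  N10 x:[62/3,88/3] y:[26,35] z:[39,62] -> miss, prune
  N12 x:[18,26] y:[16,25] z:[38,63] -> miss, prune

Summary -> nodes [0, 5, 2, 8, 9, 6, 7, 10, 12]; box-tests=9; leaf-entries=3; first=P14

== RESULT ==
9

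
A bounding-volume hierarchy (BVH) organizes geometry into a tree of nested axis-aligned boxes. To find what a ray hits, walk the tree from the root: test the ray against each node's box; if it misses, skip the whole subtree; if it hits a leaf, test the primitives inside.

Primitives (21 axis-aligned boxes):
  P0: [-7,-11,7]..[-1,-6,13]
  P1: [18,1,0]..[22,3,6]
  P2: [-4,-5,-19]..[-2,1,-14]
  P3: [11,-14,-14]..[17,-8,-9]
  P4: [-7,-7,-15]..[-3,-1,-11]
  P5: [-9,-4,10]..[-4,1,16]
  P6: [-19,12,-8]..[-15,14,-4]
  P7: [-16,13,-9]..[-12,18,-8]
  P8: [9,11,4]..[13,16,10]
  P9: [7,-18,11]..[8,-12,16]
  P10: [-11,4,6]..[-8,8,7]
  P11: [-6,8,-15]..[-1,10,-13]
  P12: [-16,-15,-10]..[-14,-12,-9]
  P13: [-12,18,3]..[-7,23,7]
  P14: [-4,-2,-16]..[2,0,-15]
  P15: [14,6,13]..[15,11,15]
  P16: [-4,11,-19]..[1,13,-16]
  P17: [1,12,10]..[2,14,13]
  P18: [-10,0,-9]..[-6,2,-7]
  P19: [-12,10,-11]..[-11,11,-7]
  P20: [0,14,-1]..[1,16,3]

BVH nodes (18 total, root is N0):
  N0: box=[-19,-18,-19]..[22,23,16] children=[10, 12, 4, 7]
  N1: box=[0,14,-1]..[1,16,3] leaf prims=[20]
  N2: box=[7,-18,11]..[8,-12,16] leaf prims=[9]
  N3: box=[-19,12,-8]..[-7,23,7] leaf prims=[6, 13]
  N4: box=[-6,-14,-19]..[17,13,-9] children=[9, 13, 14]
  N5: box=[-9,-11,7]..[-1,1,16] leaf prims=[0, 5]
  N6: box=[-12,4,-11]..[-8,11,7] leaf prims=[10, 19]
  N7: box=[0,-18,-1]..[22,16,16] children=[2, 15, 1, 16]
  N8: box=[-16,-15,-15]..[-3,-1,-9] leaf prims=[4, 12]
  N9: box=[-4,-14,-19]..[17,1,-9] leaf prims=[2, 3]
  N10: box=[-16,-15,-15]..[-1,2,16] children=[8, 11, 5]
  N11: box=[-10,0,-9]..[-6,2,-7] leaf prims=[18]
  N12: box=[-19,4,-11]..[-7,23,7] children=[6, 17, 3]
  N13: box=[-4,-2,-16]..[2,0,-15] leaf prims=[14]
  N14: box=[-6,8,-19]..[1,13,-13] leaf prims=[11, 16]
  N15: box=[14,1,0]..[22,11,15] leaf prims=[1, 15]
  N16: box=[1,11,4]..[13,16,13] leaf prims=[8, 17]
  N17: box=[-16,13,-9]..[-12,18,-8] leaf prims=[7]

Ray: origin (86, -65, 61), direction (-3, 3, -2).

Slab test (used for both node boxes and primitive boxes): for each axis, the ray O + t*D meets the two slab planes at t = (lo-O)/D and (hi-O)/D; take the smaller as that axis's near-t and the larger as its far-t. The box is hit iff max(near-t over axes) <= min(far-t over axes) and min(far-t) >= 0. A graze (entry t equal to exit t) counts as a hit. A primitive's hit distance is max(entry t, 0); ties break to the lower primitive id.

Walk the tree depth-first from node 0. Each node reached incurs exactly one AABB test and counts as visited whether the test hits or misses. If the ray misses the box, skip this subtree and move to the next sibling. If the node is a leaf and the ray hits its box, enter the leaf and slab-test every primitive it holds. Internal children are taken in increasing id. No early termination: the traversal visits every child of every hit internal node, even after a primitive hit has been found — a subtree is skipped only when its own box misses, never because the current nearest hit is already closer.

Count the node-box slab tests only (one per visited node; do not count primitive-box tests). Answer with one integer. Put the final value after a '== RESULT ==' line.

Walk:
N0 x:[64/3,35] y:[47/3,88/3] z:[45/2,40] -> hit [45/2,88/3], descend [4, 7, 10, 12]
  N4 x:[23,92/3] y:[17,26] z:[35,40] -> miss, prune
  N7 x:[64/3,86/3] y:[47/3,27] z:[45/2,31] -> hit [45/2,27], descend [1, 2, 15, 16]
    N1 x:[85/3,86/3] y:[79/3,27] z:[29,31] -> miss, prune
    N2 x:[26,79/3] y:[47/3,53/3] z:[45/2,25] -> miss, prune
    N15 x:[64/3,24] y:[22,76/3] z:[23,61/2] -> hit [23,24] leaf, test {P1(miss), P15@t=71/3}
    N16 x:[73/3,85/3] y:[76/3,27] z:[24,57/2] -> hit [76/3,27] leaf, test {P8@t=51/2, P17(miss)}
  N10 x:[29,34] y:[50/3,67/3] z:[45/2,38] -> miss, prune
  N12 x:[31,35] y:[23,88/3] z:[27,36] -> miss, prune

Visited [0, 4, 7, 1, 2, 15, 16, 10, 12]. Tests: 9 box, 2 leaf. Nearest: P15.

== RESULT ==
9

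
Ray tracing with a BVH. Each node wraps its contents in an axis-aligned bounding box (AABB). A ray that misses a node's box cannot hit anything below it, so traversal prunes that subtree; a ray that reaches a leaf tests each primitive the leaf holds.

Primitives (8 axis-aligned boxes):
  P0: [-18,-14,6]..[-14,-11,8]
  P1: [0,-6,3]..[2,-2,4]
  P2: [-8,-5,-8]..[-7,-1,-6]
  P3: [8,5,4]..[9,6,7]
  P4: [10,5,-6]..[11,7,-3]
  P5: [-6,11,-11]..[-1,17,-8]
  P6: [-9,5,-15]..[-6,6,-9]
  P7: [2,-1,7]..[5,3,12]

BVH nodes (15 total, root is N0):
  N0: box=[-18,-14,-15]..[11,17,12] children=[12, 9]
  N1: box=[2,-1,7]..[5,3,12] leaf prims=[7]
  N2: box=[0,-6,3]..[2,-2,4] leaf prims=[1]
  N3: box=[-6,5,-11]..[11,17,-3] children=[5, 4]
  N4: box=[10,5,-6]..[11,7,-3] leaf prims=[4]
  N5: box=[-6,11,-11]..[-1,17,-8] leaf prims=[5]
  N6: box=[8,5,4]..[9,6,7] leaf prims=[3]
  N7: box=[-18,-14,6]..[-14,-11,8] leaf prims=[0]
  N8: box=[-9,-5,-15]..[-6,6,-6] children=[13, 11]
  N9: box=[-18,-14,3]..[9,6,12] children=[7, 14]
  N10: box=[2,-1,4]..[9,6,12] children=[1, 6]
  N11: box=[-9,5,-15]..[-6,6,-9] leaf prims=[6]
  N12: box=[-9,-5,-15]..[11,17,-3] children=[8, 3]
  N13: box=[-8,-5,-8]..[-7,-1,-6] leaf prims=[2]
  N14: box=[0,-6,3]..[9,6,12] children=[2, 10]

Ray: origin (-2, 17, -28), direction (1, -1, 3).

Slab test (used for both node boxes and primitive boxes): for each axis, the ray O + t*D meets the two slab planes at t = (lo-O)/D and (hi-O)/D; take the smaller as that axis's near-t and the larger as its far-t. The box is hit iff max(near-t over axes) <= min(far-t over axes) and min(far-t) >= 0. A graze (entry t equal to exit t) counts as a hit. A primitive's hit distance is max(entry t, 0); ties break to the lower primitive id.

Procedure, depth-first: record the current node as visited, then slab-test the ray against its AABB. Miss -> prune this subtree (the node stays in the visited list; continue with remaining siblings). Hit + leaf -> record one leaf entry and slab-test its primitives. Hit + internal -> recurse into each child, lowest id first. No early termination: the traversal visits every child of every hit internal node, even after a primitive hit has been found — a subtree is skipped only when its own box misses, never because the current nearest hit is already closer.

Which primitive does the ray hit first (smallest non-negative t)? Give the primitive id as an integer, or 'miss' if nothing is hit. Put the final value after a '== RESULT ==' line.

Traverse from the root:
N0 x:[-16,13] y:[0,31] z:[13/3,40/3] -> hit [13/3,13], descend [9, 12]
  N9 x:[-16,11] y:[11,31] z:[31/3,40/3] -> hit [11,11], descend [7, 14]
    N7 x:[-16,-12] y:[28,31] z:[34/3,12] -> miss, prune
    N14 x:[2,11] y:[11,23] z:[31/3,40/3] -> hit [11,11], descend [2, 10]
      N2 x:[2,4] y:[19,23] z:[31/3,32/3] -> miss, prune
      N10 x:[4,11] y:[11,18] z:[32/3,40/3] -> hit [11,11], descend [1, 6]
        N1 x:[4,7] y:[14,18] z:[35/3,40/3] -> miss, prune
        N6 x:[10,11] y:[11,12] z:[32/3,35/3] -> hit [11,11] leaf, test {P3@t=11}
  N12 x:[-7,13] y:[0,22] z:[13/3,25/3] -> hit [13/3,25/3], descend [3, 8]
    N3 x:[-4,13] y:[0,12] z:[17/3,25/3] -> hit [17/3,25/3], descend [4, 5]
      N4 x:[12,13] y:[10,12] z:[22/3,25/3] -> miss, prune
      N5 x:[-4,1] y:[0,6] z:[17/3,20/3] -> miss, prune
    N8 x:[-7,-4] y:[11,22] z:[13/3,22/3] -> miss, prune

Visited [0, 9, 7, 14, 2, 10, 1, 6, 12, 3, 4, 5, 8]. Tests: 13 box, 1 leaf. Nearest: P3.

== RESULT ==
3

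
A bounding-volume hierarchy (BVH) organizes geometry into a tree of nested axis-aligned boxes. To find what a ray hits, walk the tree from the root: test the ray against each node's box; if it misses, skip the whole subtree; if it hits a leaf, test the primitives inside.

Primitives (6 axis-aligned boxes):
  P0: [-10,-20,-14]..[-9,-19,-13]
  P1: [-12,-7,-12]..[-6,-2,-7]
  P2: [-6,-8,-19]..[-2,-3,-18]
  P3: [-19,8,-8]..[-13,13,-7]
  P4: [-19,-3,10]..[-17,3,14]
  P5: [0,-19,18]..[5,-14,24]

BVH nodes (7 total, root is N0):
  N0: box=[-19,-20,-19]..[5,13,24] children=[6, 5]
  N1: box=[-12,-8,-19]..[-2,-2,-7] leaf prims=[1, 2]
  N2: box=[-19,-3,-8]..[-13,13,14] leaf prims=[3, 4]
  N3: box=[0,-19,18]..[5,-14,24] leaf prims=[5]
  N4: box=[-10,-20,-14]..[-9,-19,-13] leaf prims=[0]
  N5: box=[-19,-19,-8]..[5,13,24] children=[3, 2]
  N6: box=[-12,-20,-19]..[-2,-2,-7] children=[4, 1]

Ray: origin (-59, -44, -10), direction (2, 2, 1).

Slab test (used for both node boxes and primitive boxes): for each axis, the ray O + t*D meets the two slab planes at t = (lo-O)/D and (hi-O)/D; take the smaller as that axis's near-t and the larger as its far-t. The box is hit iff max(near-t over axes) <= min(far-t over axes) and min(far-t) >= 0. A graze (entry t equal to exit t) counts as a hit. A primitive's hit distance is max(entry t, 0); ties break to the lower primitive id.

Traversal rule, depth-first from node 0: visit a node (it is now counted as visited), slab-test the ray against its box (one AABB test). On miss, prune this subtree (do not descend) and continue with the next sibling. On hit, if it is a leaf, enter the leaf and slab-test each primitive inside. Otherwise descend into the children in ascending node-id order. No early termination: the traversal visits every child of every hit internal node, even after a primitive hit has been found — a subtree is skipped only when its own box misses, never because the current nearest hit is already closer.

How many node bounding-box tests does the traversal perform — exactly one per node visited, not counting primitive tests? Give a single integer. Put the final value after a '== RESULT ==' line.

Walk:
N0 x:[20,32] y:[12,57/2] z:[-9,34] -> hit [20,57/2], descend [5, 6]
  N5 x:[20,32] y:[25/2,57/2] z:[2,34] -> hit [20,57/2], descend [2, 3]
    N2 x:[20,23] y:[41/2,57/2] z:[2,24] -> hit [41/2,23] leaf, test {P3(miss), P4@t=41/2}
    N3 x:[59/2,32] y:[25/2,15] z:[28,34] -> miss, prune
  N6 x:[47/2,57/2] y:[12,21] z:[-9,3] -> miss, prune

Visited [0, 5, 2, 3, 6]. Tests: 5 box, 1 leaf. Nearest: P4.

== RESULT ==
5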